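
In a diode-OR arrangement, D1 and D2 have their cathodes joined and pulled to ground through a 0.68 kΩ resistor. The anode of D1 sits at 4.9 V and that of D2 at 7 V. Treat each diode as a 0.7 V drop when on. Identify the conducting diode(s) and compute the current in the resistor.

Only D2 conducts; I_R ≈ 9.3 mA

Assume both conduct. Then node N would need to be at both 4.9−0.7 = 4.2 V and 7−0.7 = 6.3 V, which is impossible.
Assume only D2 conducts: V_N = 7 − 0.7 = 6.3 V, so I_R = 6.3/0.68 = 9.26 mA.
Check D1: its anode-to-cathode voltage is 4.9 − 6.3 = -1.4 V < 0.7 V, so it is off. The assumption is consistent.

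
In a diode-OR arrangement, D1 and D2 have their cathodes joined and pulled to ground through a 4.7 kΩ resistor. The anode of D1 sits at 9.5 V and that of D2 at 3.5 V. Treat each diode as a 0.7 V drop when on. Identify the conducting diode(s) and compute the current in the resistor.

Only D1 conducts; I_R ≈ 1.9 mA

Assume both conduct. Then node N would need to be at both 9.5−0.7 = 8.8 V and 3.5−0.7 = 2.8 V, which is impossible.
Assume only D1 conducts: V_N = 9.5 − 0.7 = 8.8 V, so I_R = 8.8/4.7 = 1.87 mA.
Check D2: its anode-to-cathode voltage is 3.5 − 8.8 = -5.3 V < 0.7 V, so it is off. The assumption is consistent.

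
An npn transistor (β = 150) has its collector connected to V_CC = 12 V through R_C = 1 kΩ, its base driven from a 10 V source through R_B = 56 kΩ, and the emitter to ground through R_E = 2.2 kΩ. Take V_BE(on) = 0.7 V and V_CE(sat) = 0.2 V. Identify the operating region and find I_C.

active; I_C ≈ 3.6 mA

Assume active. Base-emitter loop: I_B = (V_BB − V_BE)/(R_B + (β+1)R_E) = (10 − 0.7)/(56 + 151×2.2) = 0.024 mA.
I_C = β·I_B = 150×0.024 = 3.59 mA.
V_CE = V_CC − I_C·R_C − I_E·R_E = 12 − 3.59×1 − 3.62×2.2 = 0.448 V > V_CE(sat), so the active-region assumption holds.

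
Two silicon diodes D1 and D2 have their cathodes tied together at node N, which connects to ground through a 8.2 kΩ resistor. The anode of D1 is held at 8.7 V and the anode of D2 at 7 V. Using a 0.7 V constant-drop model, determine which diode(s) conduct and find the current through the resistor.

Only D1 conducts; I_R ≈ 0.98 mA

Assume both conduct. Then node N would need to be at both 8.7−0.7 = 8 V and 7−0.7 = 6.3 V, which is impossible.
Assume only D1 conducts: V_N = 8.7 − 0.7 = 8 V, so I_R = 8/8.2 = 0.976 mA.
Check D2: its anode-to-cathode voltage is 7 − 8 = -1 V < 0.7 V, so it is off. The assumption is consistent.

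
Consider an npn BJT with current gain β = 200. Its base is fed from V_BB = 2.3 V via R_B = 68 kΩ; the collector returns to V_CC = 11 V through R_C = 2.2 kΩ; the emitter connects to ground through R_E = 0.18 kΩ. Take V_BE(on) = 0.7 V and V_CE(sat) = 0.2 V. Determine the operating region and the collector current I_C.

active; I_C ≈ 3.1 mA

Assume active. Base-emitter loop: I_B = (V_BB − V_BE)/(R_B + (β+1)R_E) = (2.3 − 0.7)/(68 + 201×0.18) = 0.0154 mA.
I_C = β·I_B = 200×0.0154 = 3.07 mA.
V_CE = V_CC − I_C·R_C − I_E·R_E = 11 − 3.07×2.2 − 3.09×0.18 = 3.69 V > V_CE(sat), so the active-region assumption holds.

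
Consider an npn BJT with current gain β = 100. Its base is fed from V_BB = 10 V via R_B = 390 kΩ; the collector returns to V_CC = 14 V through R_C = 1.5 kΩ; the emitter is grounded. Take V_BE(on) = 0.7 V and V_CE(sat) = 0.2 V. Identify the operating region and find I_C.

active; I_C ≈ 2.4 mA

Assume active. Base-emitter loop: I_B = (V_BB − V_BE)/R_B = (10 − 0.7)/390 = 0.0238 mA.
I_C = β·I_B = 100×0.0238 = 2.38 mA.
V_CE = V_CC − I_C·R_C = 14 − 2.38×1.5 = 10.4 V > V_CE(sat), so the active-region assumption holds.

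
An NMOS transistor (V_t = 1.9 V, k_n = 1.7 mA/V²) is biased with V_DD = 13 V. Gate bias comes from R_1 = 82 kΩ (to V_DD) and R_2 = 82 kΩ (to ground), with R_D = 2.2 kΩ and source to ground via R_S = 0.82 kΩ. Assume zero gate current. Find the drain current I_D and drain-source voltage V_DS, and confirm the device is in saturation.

I_D ≈ 3.2 mA, V_DS ≈ 3.2 V

V_G = V_DD·R_2/(R_1+R_2) = 13×82/164 = 6.5 V.
Assume saturation: I_D = (k_n/2)(V_GS − V_t)² with V_GS = V_G − I_D·R_S = 6.5 − 0.82·I_D.
Substituting gives 0.572·I_D² − 7.41·I_D + 18 = 0, with roots I_D = 3.23 or 9.74 mA.
The root I_D = 9.74 mA gives V_GS = -1.48 V ≤ V_t, so take I_D = 3.23 mA.
Then V_GS = 3.85 V and V_DS = V_DD − I_D(R_D+R_S) = 13 − 3.23×3.02 = 3.24 V.
Saturation requires V_DS ≥ V_GS − V_t = 1.95 V; 3.24 ≥ 1.95 ✓.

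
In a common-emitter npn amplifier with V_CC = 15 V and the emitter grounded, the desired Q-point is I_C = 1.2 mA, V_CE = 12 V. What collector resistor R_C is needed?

Collector loop: V_CC = I_C·R_C + V_CE.
R_C = (V_CC − V_CE)/I_C = (15 − 12)/1.2 = 2.5 kΩ.

R_C ≈ 2.5 kΩ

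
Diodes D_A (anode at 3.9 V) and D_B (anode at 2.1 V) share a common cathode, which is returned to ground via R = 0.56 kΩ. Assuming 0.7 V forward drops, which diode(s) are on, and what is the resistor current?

Assume both conduct. Then node N would need to be at both 3.9−0.7 = 3.2 V and 2.1−0.7 = 1.4 V, which is impossible.
Assume only D_A conducts: V_N = 3.9 − 0.7 = 3.2 V, so I_R = 3.2/0.56 = 5.71 mA.
Check D_B: its anode-to-cathode voltage is 2.1 − 3.2 = -1.1 V < 0.7 V, so it is off. The assumption is consistent.

Only D_A conducts; I_R ≈ 5.7 mA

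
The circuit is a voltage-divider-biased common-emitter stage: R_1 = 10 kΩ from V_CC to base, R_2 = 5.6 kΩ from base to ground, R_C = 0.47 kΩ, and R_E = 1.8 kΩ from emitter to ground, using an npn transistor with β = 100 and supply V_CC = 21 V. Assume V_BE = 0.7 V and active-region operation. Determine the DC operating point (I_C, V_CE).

Thevenize the base divider: V_Th = V_CC·R_2/(R_1+R_2) = 21×5.6/15.6 = 7.54 V, R_Th = R_1‖R_2 = 3.59 kΩ.
Base-emitter loop: V_Th = I_B·R_Th + V_BE + (β+1)I_B·R_E, so I_B = (7.54 − 0.7) / (3.59 + 101×1.8) = 0.0369 mA.
I_C = β·I_B = 100×0.0369 = 3.69 mA, and I_E = (β+1)I_B = 3.73 mA.
V_CE = V_CC − I_C·R_C − I_E·R_E = 21 − 3.69×0.47 − 3.73×1.8 = 12.6 V.
V_CE = 12.6 V > 0.2 V confirms active-region operation.

I_C ≈ 3.7 mA, V_CE ≈ 13 V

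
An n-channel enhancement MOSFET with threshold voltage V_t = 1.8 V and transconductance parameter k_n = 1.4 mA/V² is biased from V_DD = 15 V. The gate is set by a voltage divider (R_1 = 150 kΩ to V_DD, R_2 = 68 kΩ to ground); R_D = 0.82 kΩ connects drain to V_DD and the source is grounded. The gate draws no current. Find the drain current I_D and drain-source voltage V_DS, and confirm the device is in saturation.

I_D ≈ 5.8 mA, V_DS ≈ 10 V

V_G = V_DD·R_2/(R_1+R_2) = 15×68/218 = 4.68 V. With the source grounded, V_GS = V_G = 4.68 V.
Assume saturation: I_D = (k_n/2)(V_GS − V_t)² = (1.4/2)×(4.68 − 1.8)² = 0.7×2.88² = 5.8 mA.
V_DS = V_DD − I_D·R_D = 15 − 5.8×0.82 = 10.2 V.
Saturation requires V_DS ≥ V_GS − V_t = 2.88 V; 10.2 ≥ 2.88 ✓.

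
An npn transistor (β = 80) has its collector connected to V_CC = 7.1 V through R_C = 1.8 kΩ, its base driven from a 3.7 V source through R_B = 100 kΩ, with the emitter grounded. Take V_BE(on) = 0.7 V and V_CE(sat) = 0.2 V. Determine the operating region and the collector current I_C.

active; I_C ≈ 2.4 mA

Assume active. Base-emitter loop: I_B = (V_BB − V_BE)/R_B = (3.7 − 0.7)/100 = 0.03 mA.
I_C = β·I_B = 80×0.03 = 2.4 mA.
V_CE = V_CC − I_C·R_C = 7.1 − 2.4×1.8 = 2.78 V > V_CE(sat), so the active-region assumption holds.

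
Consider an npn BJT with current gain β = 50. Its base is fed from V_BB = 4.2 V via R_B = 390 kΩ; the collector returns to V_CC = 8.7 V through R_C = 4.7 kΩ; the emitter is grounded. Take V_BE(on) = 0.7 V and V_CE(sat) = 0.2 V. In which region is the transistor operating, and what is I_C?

active; I_C ≈ 0.45 mA

Assume active. Base-emitter loop: I_B = (V_BB − V_BE)/R_B = (4.2 − 0.7)/390 = 0.00897 mA.
I_C = β·I_B = 50×0.00897 = 0.449 mA.
V_CE = V_CC − I_C·R_C = 8.7 − 0.449×4.7 = 6.59 V > V_CE(sat), so the active-region assumption holds.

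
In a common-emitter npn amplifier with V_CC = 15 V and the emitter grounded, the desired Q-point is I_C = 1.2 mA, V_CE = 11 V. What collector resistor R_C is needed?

R_C ≈ 3.3 kΩ

Collector loop: V_CC = I_C·R_C + V_CE.
R_C = (V_CC − V_CE)/I_C = (15 − 11)/1.2 = 3.33 kΩ.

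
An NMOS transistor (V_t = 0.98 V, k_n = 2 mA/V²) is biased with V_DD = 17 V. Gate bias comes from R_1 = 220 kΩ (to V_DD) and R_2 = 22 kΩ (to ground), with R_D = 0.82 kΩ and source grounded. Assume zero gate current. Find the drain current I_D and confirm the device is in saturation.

V_G = V_DD·R_2/(R_1+R_2) = 17×22/242 = 1.55 V. With the source grounded, V_GS = V_G = 1.55 V.
Assume saturation: I_D = (k_n/2)(V_GS − V_t)² = (2/2)×(1.55 − 0.98)² = 1×0.565² = 0.32 mA.
V_DS = V_DD − I_D·R_D = 17 − 0.32×0.82 = 16.7 V.
Saturation requires V_DS ≥ V_GS − V_t = 0.565 V; 16.7 ≥ 0.565 ✓.

I_D ≈ 0.32 mA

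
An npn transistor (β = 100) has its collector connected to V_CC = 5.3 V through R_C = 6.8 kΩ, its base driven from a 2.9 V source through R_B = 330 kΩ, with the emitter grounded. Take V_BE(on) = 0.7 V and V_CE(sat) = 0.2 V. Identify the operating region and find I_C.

active; I_C ≈ 0.67 mA

Assume active. Base-emitter loop: I_B = (V_BB − V_BE)/R_B = (2.9 − 0.7)/330 = 0.00667 mA.
I_C = β·I_B = 100×0.00667 = 0.667 mA.
V_CE = V_CC − I_C·R_C = 5.3 − 0.667×6.8 = 0.767 V > V_CE(sat), so the active-region assumption holds.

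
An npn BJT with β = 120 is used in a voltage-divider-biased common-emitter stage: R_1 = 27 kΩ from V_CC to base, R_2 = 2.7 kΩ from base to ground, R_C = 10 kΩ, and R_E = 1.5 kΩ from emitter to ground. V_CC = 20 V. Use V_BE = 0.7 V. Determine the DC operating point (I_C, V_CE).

Thevenize the base divider: V_Th = V_CC·R_2/(R_1+R_2) = 20×2.7/29.7 = 1.82 V, R_Th = R_1‖R_2 = 2.45 kΩ.
Base-emitter loop: V_Th = I_B·R_Th + V_BE + (β+1)I_B·R_E, so I_B = (1.82 − 0.7) / (2.45 + 121×1.5) = 0.00608 mA.
I_C = β·I_B = 120×0.00608 = 0.729 mA, and I_E = (β+1)I_B = 0.736 mA.
V_CE = V_CC − I_C·R_C − I_E·R_E = 20 − 0.729×10 − 0.736×1.5 = 11.6 V.
V_CE = 11.6 V > 0.2 V confirms active-region operation.

I_C ≈ 0.73 mA, V_CE ≈ 12 V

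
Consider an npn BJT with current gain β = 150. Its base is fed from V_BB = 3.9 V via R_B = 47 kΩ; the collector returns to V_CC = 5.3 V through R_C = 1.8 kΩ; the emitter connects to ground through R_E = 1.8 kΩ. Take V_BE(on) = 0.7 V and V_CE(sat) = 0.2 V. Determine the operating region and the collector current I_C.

saturation; I_C ≈ 1.4 mA

Assume active: I_B = (3.9 − 0.7)/(47 + 151×1.8) = 0.01 mA, I_C = β·I_B = 1.51 mA.
Then V_CE = 5.3 − 1.51×1.8 − 1.52×1.8 = -0.138 V < 0.2 V — the active assumption fails.
Re-solve with V_CE = 0.2 V. KCL at the emitter: V_E/R_E = (V_BB−0.7−V_E)/R_B + (V_CC−0.2−V_E)/R_C, giving V_E = 2.56 V.
I_C = (V_CC − 0.2 − V_E)/R_C = (5.1 − 2.56)/1.8 = 1.41 mA.
Check: I_B = (3.2 − 2.56)/47 = 0.0136 mA, and β·I_B = 2.04 mA > I_C, confirming saturation.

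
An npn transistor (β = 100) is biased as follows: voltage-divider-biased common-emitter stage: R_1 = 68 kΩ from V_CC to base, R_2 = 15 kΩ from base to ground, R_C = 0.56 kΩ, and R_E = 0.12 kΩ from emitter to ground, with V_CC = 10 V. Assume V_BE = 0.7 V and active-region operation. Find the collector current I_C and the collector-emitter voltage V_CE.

Thevenize the base divider: V_Th = V_CC·R_2/(R_1+R_2) = 10×15/83 = 1.81 V, R_Th = R_1‖R_2 = 12.3 kΩ.
Base-emitter loop: V_Th = I_B·R_Th + V_BE + (β+1)I_B·R_E, so I_B = (1.81 − 0.7) / (12.3 + 101×0.12) = 0.0454 mA.
I_C = β·I_B = 100×0.0454 = 4.54 mA, and I_E = (β+1)I_B = 4.58 mA.
V_CE = V_CC − I_C·R_C − I_E·R_E = 10 − 4.54×0.56 − 4.58×0.12 = 6.91 V.
V_CE = 6.91 V > 0.2 V confirms active-region operation.

I_C ≈ 4.5 mA, V_CE ≈ 6.9 V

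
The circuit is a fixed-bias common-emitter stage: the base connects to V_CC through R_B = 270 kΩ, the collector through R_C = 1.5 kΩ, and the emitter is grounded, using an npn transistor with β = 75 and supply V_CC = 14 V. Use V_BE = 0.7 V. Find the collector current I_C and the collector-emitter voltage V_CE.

Base loop: V_CC = I_B·R_B + V_BE, so I_B = (14 − 0.7)/270 kΩ = 0.0493 mA.
In the active region I_C = β·I_B = 75 × 0.0493 = 3.69 mA.
Collector loop: V_CE = V_CC − I_C·R_C = 14 − 3.69×1.5 = 8.46 V.
Since V_CE = 8.46 V > V_CE(sat) ≈ 0.2 V, the transistor is in the active region as assumed.

I_C ≈ 3.7 mA, V_CE ≈ 8.5 V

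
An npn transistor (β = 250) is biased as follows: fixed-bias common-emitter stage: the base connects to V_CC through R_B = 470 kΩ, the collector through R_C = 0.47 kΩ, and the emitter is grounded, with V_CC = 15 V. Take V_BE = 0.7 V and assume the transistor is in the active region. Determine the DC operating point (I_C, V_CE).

Base loop: V_CC = I_B·R_B + V_BE, so I_B = (15 − 0.7)/470 kΩ = 0.0304 mA.
In the active region I_C = β·I_B = 250 × 0.0304 = 7.61 mA.
Collector loop: V_CE = V_CC − I_C·R_C = 15 − 7.61×0.47 = 11.4 V.
Since V_CE = 11.4 V > V_CE(sat) ≈ 0.2 V, the transistor is in the active region as assumed.

I_C ≈ 7.6 mA, V_CE ≈ 11 V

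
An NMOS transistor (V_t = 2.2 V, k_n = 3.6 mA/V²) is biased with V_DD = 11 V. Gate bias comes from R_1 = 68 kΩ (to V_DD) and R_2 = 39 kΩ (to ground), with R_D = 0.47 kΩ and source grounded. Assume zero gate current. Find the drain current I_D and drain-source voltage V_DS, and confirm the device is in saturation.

I_D ≈ 5.9 mA, V_DS ≈ 8.2 V

V_G = V_DD·R_2/(R_1+R_2) = 11×39/107 = 4.01 V. With the source grounded, V_GS = V_G = 4.01 V.
Assume saturation: I_D = (k_n/2)(V_GS − V_t)² = (3.6/2)×(4.01 − 2.2)² = 1.8×1.81² = 5.89 mA.
V_DS = V_DD − I_D·R_D = 11 − 5.89×0.47 = 8.23 V.
Saturation requires V_DS ≥ V_GS − V_t = 1.81 V; 8.23 ≥ 1.81 ✓.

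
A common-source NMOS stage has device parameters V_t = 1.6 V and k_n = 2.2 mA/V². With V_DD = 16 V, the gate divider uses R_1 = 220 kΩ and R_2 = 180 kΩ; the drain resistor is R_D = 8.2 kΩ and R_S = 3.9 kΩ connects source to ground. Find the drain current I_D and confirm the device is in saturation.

V_G = V_DD·R_2/(R_1+R_2) = 16×180/400 = 7.2 V.
Assume saturation: I_D = (k_n/2)(V_GS − V_t)² with V_GS = V_G − I_D·R_S = 7.2 − 3.9·I_D.
Substituting gives 16.7·I_D² − 49·I_D + 34.5 = 0, with roots I_D = 1.17 or 1.76 mA.
The root I_D = 1.76 mA gives V_GS = 0.335 V ≤ V_t, so take I_D = 1.17 mA.
Then V_GS = 2.63 V and V_DS = V_DD − I_D(R_D+R_S) = 16 − 1.17×12.1 = 1.83 V.
Saturation requires V_DS ≥ V_GS − V_t = 1.03 V; 1.83 ≥ 1.03 ✓.

I_D ≈ 1.2 mA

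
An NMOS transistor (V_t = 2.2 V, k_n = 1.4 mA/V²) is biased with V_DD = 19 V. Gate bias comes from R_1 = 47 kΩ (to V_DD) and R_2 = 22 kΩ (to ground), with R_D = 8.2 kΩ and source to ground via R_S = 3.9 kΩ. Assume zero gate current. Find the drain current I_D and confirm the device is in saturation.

V_G = V_DD·R_2/(R_1+R_2) = 19×22/69 = 6.06 V.
Assume saturation: I_D = (k_n/2)(V_GS − V_t)² with V_GS = V_G − I_D·R_S = 6.06 − 3.9·I_D.
Substituting gives 10.6·I_D² − 22.1·I_D + 10.4 = 0, with roots I_D = 0.728 or 1.34 mA.
The root I_D = 1.34 mA gives V_GS = 0.814 V ≤ V_t, so take I_D = 0.728 mA.
Then V_GS = 3.22 V and V_DS = V_DD − I_D(R_D+R_S) = 19 − 0.728×12.1 = 10.2 V.
Saturation requires V_DS ≥ V_GS − V_t = 1.02 V; 10.2 ≥ 1.02 ✓.

I_D ≈ 0.73 mA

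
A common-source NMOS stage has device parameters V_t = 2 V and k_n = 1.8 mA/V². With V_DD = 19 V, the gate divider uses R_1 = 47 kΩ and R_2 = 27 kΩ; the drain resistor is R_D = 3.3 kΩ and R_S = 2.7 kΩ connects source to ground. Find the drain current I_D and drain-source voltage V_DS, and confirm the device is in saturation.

I_D ≈ 1.4 mA, V_DS ≈ 11 V

V_G = V_DD·R_2/(R_1+R_2) = 19×27/74 = 6.93 V.
Assume saturation: I_D = (k_n/2)(V_GS − V_t)² with V_GS = V_G − I_D·R_S = 6.93 − 2.7·I_D.
Substituting gives 6.56·I_D² − 25·I_D + 21.9 = 0, with roots I_D = 1.37 or 2.44 mA.
The root I_D = 2.44 mA gives V_GS = 0.355 V ≤ V_t, so take I_D = 1.37 mA.
Then V_GS = 3.23 V and V_DS = V_DD − I_D(R_D+R_S) = 19 − 1.37×6 = 10.8 V.
Saturation requires V_DS ≥ V_GS − V_t = 1.23 V; 10.8 ≥ 1.23 ✓.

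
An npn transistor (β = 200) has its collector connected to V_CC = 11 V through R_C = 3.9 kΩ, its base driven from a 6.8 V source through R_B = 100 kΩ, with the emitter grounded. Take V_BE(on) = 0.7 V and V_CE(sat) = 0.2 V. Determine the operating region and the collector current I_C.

saturation; I_C ≈ 2.8 mA

Assume active: I_B = (6.8 − 0.7)/100 = 0.061 mA, giving I_C = β·I_B = 12.2 mA.
But then V_CE = 11 − 12.2×3.9 = -36.6 V < V_CE(sat) = 0.2 V — impossible in the active region.
So the transistor is saturated. With V_CE = 0.2 V, I_C = (V_CC − 0.2)/R_C = 10.8/3.9 = 2.77 mA.
Check: β·I_B = 12.2 mA > I_C = 2.77 mA, confirming saturation.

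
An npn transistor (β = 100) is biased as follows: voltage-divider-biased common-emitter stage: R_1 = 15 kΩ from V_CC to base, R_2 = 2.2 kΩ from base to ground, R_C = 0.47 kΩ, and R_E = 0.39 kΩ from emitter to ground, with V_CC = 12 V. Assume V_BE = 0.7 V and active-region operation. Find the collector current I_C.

I_C ≈ 2 mA

Thevenize the base divider: V_Th = V_CC·R_2/(R_1+R_2) = 12×2.2/17.2 = 1.53 V, R_Th = R_1‖R_2 = 1.92 kΩ.
Base-emitter loop: V_Th = I_B·R_Th + V_BE + (β+1)I_B·R_E, so I_B = (1.53 − 0.7) / (1.92 + 101×0.39) = 0.0202 mA.
I_C = β·I_B = 100×0.0202 = 2.02 mA, and I_E = (β+1)I_B = 2.04 mA.
V_CE = V_CC − I_C·R_C − I_E·R_E = 12 − 2.02×0.47 − 2.04×0.39 = 10.3 V.
V_CE = 10.3 V > 0.2 V confirms active-region operation.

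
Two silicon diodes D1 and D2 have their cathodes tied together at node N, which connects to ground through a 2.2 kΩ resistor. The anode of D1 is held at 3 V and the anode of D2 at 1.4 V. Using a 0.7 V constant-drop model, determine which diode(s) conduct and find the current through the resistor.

Only D1 conducts; I_R ≈ 1 mA

Assume both conduct. Then node N would need to be at both 3−0.7 = 2.3 V and 1.4−0.7 = 0.7 V, which is impossible.
Assume only D1 conducts: V_N = 3 − 0.7 = 2.3 V, so I_R = 2.3/2.2 = 1.05 mA.
Check D2: its anode-to-cathode voltage is 1.4 − 2.3 = -0.9 V < 0.7 V, so it is off. The assumption is consistent.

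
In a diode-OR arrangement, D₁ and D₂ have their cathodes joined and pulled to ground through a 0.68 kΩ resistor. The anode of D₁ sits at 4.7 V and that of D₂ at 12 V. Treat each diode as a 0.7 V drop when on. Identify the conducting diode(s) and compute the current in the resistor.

Assume both conduct. Then node N would need to be at both 4.7−0.7 = 4 V and 12−0.7 = 11.3 V, which is impossible.
Assume only D₂ conducts: V_N = 12 − 0.7 = 11.3 V, so I_R = 11.3/0.68 = 16.6 mA.
Check D₁: its anode-to-cathode voltage is 4.7 − 11.3 = -6.6 V < 0.7 V, so it is off. The assumption is consistent.

Only D₂ conducts; I_R ≈ 17 mA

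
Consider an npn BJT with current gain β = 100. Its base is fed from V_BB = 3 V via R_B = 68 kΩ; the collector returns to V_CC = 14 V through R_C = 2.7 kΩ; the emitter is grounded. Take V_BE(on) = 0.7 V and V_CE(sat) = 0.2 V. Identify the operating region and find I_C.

Assume active. Base-emitter loop: I_B = (V_BB − V_BE)/R_B = (3 − 0.7)/68 = 0.0338 mA.
I_C = β·I_B = 100×0.0338 = 3.38 mA.
V_CE = V_CC − I_C·R_C = 14 − 3.38×2.7 = 4.87 V > V_CE(sat), so the active-region assumption holds.

active; I_C ≈ 3.4 mA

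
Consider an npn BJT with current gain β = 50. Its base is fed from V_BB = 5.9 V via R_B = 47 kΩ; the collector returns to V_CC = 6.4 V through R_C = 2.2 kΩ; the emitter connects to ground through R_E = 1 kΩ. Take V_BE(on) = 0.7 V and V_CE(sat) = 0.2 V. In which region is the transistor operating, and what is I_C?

Assume active: I_B = (5.9 − 0.7)/(47 + 51×1) = 0.0531 mA, I_C = β·I_B = 2.65 mA.
Then V_CE = 6.4 − 2.65×2.2 − 2.71×1 = -2.14 V < 0.2 V — the active assumption fails.
Re-solve with V_CE = 0.2 V. KCL at the emitter: V_E/R_E = (V_BB−0.7−V_E)/R_B + (V_CC−0.2−V_E)/R_C, giving V_E = 1.98 V.
I_C = (V_CC − 0.2 − V_E)/R_C = (6.2 − 1.98)/2.2 = 1.92 mA.
Check: I_B = (5.2 − 1.98)/47 = 0.0684 mA, and β·I_B = 3.42 mA > I_C, confirming saturation.

saturation; I_C ≈ 1.9 mA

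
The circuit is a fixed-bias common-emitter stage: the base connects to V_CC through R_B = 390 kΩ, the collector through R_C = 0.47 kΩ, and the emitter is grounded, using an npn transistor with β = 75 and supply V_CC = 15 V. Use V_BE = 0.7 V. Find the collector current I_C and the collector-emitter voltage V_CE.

Base loop: V_CC = I_B·R_B + V_BE, so I_B = (15 − 0.7)/390 kΩ = 0.0367 mA.
In the active region I_C = β·I_B = 75 × 0.0367 = 2.75 mA.
Collector loop: V_CE = V_CC − I_C·R_C = 15 − 2.75×0.47 = 13.7 V.
Since V_CE = 13.7 V > V_CE(sat) ≈ 0.2 V, the transistor is in the active region as assumed.

I_C ≈ 2.8 mA, V_CE ≈ 14 V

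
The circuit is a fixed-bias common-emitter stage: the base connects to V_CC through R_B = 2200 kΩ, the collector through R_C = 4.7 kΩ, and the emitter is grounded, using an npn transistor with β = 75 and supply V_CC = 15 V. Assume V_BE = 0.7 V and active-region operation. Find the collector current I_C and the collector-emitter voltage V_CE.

Base loop: V_CC = I_B·R_B + V_BE, so I_B = (15 − 0.7)/2200 kΩ = 0.0065 mA.
In the active region I_C = β·I_B = 75 × 0.0065 = 0.488 mA.
Collector loop: V_CE = V_CC − I_C·R_C = 15 − 0.488×4.7 = 12.7 V.
Since V_CE = 12.7 V > V_CE(sat) ≈ 0.2 V, the transistor is in the active region as assumed.

I_C ≈ 0.49 mA, V_CE ≈ 13 V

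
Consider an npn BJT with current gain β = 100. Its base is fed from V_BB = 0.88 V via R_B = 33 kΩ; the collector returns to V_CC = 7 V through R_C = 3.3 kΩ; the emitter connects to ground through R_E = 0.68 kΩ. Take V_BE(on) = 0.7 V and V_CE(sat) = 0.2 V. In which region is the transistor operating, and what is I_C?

active; I_C ≈ 0.18 mA

Assume active. Base-emitter loop: I_B = (V_BB − V_BE)/(R_B + (β+1)R_E) = (0.88 − 0.7)/(33 + 101×0.68) = 0.00177 mA.
I_C = β·I_B = 100×0.00177 = 0.177 mA.
V_CE = V_CC − I_C·R_C − I_E·R_E = 7 − 0.177×3.3 − 0.179×0.68 = 6.29 V > V_CE(sat), so the active-region assumption holds.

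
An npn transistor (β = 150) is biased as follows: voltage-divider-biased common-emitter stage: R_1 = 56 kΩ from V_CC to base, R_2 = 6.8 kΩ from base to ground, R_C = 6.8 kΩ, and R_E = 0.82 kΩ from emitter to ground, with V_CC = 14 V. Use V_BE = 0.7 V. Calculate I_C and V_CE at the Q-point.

Thevenize the base divider: V_Th = V_CC·R_2/(R_1+R_2) = 14×6.8/62.8 = 1.52 V, R_Th = R_1‖R_2 = 6.06 kΩ.
Base-emitter loop: V_Th = I_B·R_Th + V_BE + (β+1)I_B·R_E, so I_B = (1.52 − 0.7) / (6.06 + 151×0.82) = 0.00628 mA.
I_C = β·I_B = 150×0.00628 = 0.942 mA, and I_E = (β+1)I_B = 0.949 mA.
V_CE = V_CC − I_C·R_C − I_E·R_E = 14 − 0.942×6.8 − 0.949×0.82 = 6.81 V.
V_CE = 6.81 V > 0.2 V confirms active-region operation.

I_C ≈ 0.94 mA, V_CE ≈ 6.8 V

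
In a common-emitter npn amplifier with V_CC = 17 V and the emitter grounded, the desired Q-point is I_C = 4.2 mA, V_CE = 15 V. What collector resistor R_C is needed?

R_C ≈ 0.48 kΩ

Collector loop: V_CC = I_C·R_C + V_CE.
R_C = (V_CC − V_CE)/I_C = (17 − 15)/4.2 = 0.476 kΩ.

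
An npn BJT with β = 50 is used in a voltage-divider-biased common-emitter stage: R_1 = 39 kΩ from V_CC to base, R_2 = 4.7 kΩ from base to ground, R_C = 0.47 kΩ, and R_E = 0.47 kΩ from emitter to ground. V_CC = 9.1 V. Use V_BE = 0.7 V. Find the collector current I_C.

I_C ≈ 0.49 mA

Thevenize the base divider: V_Th = V_CC·R_2/(R_1+R_2) = 9.1×4.7/43.7 = 0.979 V, R_Th = R_1‖R_2 = 4.19 kΩ.
Base-emitter loop: V_Th = I_B·R_Th + V_BE + (β+1)I_B·R_E, so I_B = (0.979 − 0.7) / (4.19 + 51×0.47) = 0.0099 mA.
I_C = β·I_B = 50×0.0099 = 0.495 mA, and I_E = (β+1)I_B = 0.505 mA.
V_CE = V_CC − I_C·R_C − I_E·R_E = 9.1 − 0.495×0.47 − 0.505×0.47 = 8.63 V.
V_CE = 8.63 V > 0.2 V confirms active-region operation.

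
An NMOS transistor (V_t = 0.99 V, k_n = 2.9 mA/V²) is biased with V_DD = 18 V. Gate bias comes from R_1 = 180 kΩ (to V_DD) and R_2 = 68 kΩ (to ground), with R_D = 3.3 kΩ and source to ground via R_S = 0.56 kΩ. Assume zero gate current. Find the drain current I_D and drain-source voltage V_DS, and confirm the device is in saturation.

I_D ≈ 4.1 mA, V_DS ≈ 2.3 V

V_G = V_DD·R_2/(R_1+R_2) = 18×68/248 = 4.94 V.
Assume saturation: I_D = (k_n/2)(V_GS − V_t)² with V_GS = V_G − I_D·R_S = 4.94 − 0.56·I_D.
Substituting gives 0.455·I_D² − 7.41·I_D + 22.6 = 0, with roots I_D = 4.06 or 12.2 mA.
The root I_D = 12.2 mA gives V_GS = -1.91 V ≤ V_t, so take I_D = 4.06 mA.
Then V_GS = 2.66 V and V_DS = V_DD − I_D(R_D+R_S) = 18 − 4.06×3.86 = 2.34 V.
Saturation requires V_DS ≥ V_GS − V_t = 1.67 V; 2.34 ≥ 1.67 ✓.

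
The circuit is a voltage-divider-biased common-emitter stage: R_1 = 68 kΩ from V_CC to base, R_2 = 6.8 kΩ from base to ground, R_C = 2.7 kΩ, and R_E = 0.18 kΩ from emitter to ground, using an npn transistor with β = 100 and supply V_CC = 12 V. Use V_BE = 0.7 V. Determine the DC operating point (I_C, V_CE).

I_C ≈ 1.6 mA, V_CE ≈ 7.4 V

Thevenize the base divider: V_Th = V_CC·R_2/(R_1+R_2) = 12×6.8/74.8 = 1.09 V, R_Th = R_1‖R_2 = 6.18 kΩ.
Base-emitter loop: V_Th = I_B·R_Th + V_BE + (β+1)I_B·R_E, so I_B = (1.09 − 0.7) / (6.18 + 101×0.18) = 0.016 mA.
I_C = β·I_B = 100×0.016 = 1.6 mA, and I_E = (β+1)I_B = 1.62 mA.
V_CE = V_CC − I_C·R_C − I_E·R_E = 12 − 1.6×2.7 − 1.62×0.18 = 7.38 V.
V_CE = 7.38 V > 0.2 V confirms active-region operation.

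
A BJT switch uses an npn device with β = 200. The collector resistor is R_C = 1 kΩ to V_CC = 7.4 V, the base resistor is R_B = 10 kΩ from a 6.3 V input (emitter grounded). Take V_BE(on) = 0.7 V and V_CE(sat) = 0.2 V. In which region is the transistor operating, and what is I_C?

saturation; I_C ≈ 7.2 mA

Assume active: I_B = (6.3 − 0.7)/10 = 0.56 mA, giving I_C = β·I_B = 112 mA.
But then V_CE = 7.4 − 112×1 = -105 V < V_CE(sat) = 0.2 V — impossible in the active region.
So the transistor is saturated. With V_CE = 0.2 V, I_C = (V_CC − 0.2)/R_C = 7.2/1 = 7.2 mA.
Check: β·I_B = 112 mA > I_C = 7.2 mA, confirming saturation.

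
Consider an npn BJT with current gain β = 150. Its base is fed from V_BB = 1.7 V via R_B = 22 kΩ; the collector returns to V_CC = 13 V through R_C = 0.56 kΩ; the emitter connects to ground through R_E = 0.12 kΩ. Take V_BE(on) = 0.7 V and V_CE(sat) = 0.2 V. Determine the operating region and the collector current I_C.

Assume active. Base-emitter loop: I_B = (V_BB − V_BE)/(R_B + (β+1)R_E) = (1.7 − 0.7)/(22 + 151×0.12) = 0.0249 mA.
I_C = β·I_B = 150×0.0249 = 3.74 mA.
V_CE = V_CC − I_C·R_C − I_E·R_E = 13 − 3.74×0.56 − 3.76×0.12 = 10.5 V > V_CE(sat), so the active-region assumption holds.

active; I_C ≈ 3.7 mA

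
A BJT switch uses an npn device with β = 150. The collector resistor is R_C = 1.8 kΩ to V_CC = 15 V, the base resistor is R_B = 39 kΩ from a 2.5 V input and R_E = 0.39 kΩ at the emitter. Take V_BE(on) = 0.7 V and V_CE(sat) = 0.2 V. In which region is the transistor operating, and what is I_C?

active; I_C ≈ 2.8 mA

Assume active. Base-emitter loop: I_B = (V_BB − V_BE)/(R_B + (β+1)R_E) = (2.5 − 0.7)/(39 + 151×0.39) = 0.0184 mA.
I_C = β·I_B = 150×0.0184 = 2.76 mA.
V_CE = V_CC − I_C·R_C − I_E·R_E = 15 − 2.76×1.8 − 2.78×0.39 = 8.95 V > V_CE(sat), so the active-region assumption holds.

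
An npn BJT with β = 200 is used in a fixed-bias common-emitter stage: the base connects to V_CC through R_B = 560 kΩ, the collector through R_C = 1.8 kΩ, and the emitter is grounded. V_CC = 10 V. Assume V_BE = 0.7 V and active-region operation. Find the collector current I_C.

Base loop: V_CC = I_B·R_B + V_BE, so I_B = (10 − 0.7)/560 kΩ = 0.0166 mA.
In the active region I_C = β·I_B = 200 × 0.0166 = 3.32 mA.
Collector loop: V_CE = V_CC − I_C·R_C = 10 − 3.32×1.8 = 4.02 V.
Since V_CE = 4.02 V > V_CE(sat) ≈ 0.2 V, the transistor is in the active region as assumed.

I_C ≈ 3.3 mA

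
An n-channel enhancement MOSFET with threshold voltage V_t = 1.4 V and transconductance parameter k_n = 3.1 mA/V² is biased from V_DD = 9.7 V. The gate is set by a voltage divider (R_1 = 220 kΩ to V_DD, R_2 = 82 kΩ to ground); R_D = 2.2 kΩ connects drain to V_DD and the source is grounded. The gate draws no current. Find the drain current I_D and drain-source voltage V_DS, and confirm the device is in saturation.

V_G = V_DD·R_2/(R_1+R_2) = 9.7×82/302 = 2.63 V. With the source grounded, V_GS = V_G = 2.63 V.
Assume saturation: I_D = (k_n/2)(V_GS − V_t)² = (3.1/2)×(2.63 − 1.4)² = 1.55×1.23² = 2.36 mA.
V_DS = V_DD − I_D·R_D = 9.7 − 2.36×2.2 = 4.51 V.
Saturation requires V_DS ≥ V_GS − V_t = 1.23 V; 4.51 ≥ 1.23 ✓.

I_D ≈ 2.4 mA, V_DS ≈ 4.5 V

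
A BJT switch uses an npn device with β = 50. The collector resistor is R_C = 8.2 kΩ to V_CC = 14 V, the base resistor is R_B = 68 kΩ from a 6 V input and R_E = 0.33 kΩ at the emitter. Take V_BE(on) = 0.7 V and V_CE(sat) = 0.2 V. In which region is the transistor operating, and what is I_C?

Assume active: I_B = (6 − 0.7)/(68 + 51×0.33) = 0.0625 mA, I_C = β·I_B = 3.12 mA.
Then V_CE = 14 − 3.12×8.2 − 3.19×0.33 = -12.7 V < 0.2 V — the active assumption fails.
Re-solve with V_CE = 0.2 V. KCL at the emitter: V_E/R_E = (V_BB−0.7−V_E)/R_B + (V_CC−0.2−V_E)/R_C, giving V_E = 0.556 V.
I_C = (V_CC − 0.2 − V_E)/R_C = (13.8 − 0.556)/8.2 = 1.62 mA.
Check: I_B = (5.3 − 0.556)/68 = 0.0698 mA, and β·I_B = 3.49 mA > I_C, confirming saturation.

saturation; I_C ≈ 1.6 mA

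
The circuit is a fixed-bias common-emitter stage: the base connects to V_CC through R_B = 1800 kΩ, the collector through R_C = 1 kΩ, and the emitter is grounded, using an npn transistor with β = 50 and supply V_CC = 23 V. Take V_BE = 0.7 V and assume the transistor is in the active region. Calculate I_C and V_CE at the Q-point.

I_C ≈ 0.62 mA, V_CE ≈ 22 V

Base loop: V_CC = I_B·R_B + V_BE, so I_B = (23 − 0.7)/1800 kΩ = 0.0124 mA.
In the active region I_C = β·I_B = 50 × 0.0124 = 0.619 mA.
Collector loop: V_CE = V_CC − I_C·R_C = 23 − 0.619×1 = 22.4 V.
Since V_CE = 22.4 V > V_CE(sat) ≈ 0.2 V, the transistor is in the active region as assumed.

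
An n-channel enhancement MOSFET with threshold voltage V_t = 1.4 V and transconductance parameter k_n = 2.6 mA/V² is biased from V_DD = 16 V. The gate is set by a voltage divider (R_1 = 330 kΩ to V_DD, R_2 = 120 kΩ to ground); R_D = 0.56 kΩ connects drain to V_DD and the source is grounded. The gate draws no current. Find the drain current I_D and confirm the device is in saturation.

I_D ≈ 11 mA

V_G = V_DD·R_2/(R_1+R_2) = 16×120/450 = 4.27 V. With the source grounded, V_GS = V_G = 4.27 V.
Assume saturation: I_D = (k_n/2)(V_GS − V_t)² = (2.6/2)×(4.27 − 1.4)² = 1.3×2.87² = 10.7 mA.
V_DS = V_DD − I_D·R_D = 16 − 10.7×0.56 = 10 V.
Saturation requires V_DS ≥ V_GS − V_t = 2.87 V; 10 ≥ 2.87 ✓.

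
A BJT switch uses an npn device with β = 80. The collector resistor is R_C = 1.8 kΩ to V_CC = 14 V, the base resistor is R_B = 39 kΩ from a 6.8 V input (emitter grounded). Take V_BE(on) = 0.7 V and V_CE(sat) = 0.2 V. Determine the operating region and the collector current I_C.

Assume active: I_B = (6.8 − 0.7)/39 = 0.156 mA, giving I_C = β·I_B = 12.5 mA.
But then V_CE = 14 − 12.5×1.8 = -8.52 V < V_CE(sat) = 0.2 V — impossible in the active region.
So the transistor is saturated. With V_CE = 0.2 V, I_C = (V_CC − 0.2)/R_C = 13.8/1.8 = 7.67 mA.
Check: β·I_B = 12.5 mA > I_C = 7.67 mA, confirming saturation.

saturation; I_C ≈ 7.7 mA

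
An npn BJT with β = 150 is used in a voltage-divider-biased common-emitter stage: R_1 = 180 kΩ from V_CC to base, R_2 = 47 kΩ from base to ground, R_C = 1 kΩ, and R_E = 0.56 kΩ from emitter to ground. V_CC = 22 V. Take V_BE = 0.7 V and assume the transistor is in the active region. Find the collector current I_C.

Thevenize the base divider: V_Th = V_CC·R_2/(R_1+R_2) = 22×47/227 = 4.56 V, R_Th = R_1‖R_2 = 37.3 kΩ.
Base-emitter loop: V_Th = I_B·R_Th + V_BE + (β+1)I_B·R_E, so I_B = (4.56 − 0.7) / (37.3 + 151×0.56) = 0.0316 mA.
I_C = β·I_B = 150×0.0316 = 4.75 mA, and I_E = (β+1)I_B = 4.78 mA.
V_CE = V_CC − I_C·R_C − I_E·R_E = 22 − 4.75×1 − 4.78×0.56 = 14.6 V.
V_CE = 14.6 V > 0.2 V confirms active-region operation.

I_C ≈ 4.7 mA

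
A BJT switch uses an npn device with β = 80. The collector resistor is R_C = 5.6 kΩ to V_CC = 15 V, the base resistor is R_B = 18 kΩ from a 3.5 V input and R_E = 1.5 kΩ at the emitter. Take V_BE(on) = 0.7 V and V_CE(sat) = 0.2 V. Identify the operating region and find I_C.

Assume active. Base-emitter loop: I_B = (V_BB − V_BE)/(R_B + (β+1)R_E) = (3.5 − 0.7)/(18 + 81×1.5) = 0.0201 mA.
I_C = β·I_B = 80×0.0201 = 1.61 mA.
V_CE = V_CC − I_C·R_C − I_E·R_E = 15 − 1.61×5.6 − 1.63×1.5 = 3.57 V > V_CE(sat), so the active-region assumption holds.

active; I_C ≈ 1.6 mA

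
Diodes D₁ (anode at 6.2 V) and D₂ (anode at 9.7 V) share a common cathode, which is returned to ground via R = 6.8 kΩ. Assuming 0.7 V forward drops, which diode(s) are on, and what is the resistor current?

Assume both conduct. Then node N would need to be at both 6.2−0.7 = 5.5 V and 9.7−0.7 = 9 V, which is impossible.
Assume only D₂ conducts: V_N = 9.7 − 0.7 = 9 V, so I_R = 9/6.8 = 1.32 mA.
Check D₁: its anode-to-cathode voltage is 6.2 − 9 = -2.8 V < 0.7 V, so it is off. The assumption is consistent.

Only D₂ conducts; I_R ≈ 1.3 mA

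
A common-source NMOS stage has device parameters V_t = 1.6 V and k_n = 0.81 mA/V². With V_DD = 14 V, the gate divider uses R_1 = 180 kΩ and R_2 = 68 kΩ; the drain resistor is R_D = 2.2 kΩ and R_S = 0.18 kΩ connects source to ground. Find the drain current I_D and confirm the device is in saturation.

I_D ≈ 1.6 mA

V_G = V_DD·R_2/(R_1+R_2) = 14×68/248 = 3.84 V.
Assume saturation: I_D = (k_n/2)(V_GS − V_t)² with V_GS = V_G − I_D·R_S = 3.84 − 0.18·I_D.
Substituting gives 0.0131·I_D² − 1.33·I_D + 2.03 = 0, with roots I_D = 1.55 or 99.5 mA.
The root I_D = 99.5 mA gives V_GS = -14.1 V ≤ V_t, so take I_D = 1.55 mA.
Then V_GS = 3.56 V and V_DS = V_DD − I_D(R_D+R_S) = 14 − 1.55×2.38 = 10.3 V.
Saturation requires V_DS ≥ V_GS − V_t = 1.96 V; 10.3 ≥ 1.96 ✓.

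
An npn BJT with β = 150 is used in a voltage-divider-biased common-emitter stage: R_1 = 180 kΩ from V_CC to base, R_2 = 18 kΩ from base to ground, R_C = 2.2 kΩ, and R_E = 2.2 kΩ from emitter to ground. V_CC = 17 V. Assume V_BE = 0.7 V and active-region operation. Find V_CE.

Thevenize the base divider: V_Th = V_CC·R_2/(R_1+R_2) = 17×18/198 = 1.55 V, R_Th = R_1‖R_2 = 16.4 kΩ.
Base-emitter loop: V_Th = I_B·R_Th + V_BE + (β+1)I_B·R_E, so I_B = (1.55 − 0.7) / (16.4 + 151×2.2) = 0.00243 mA.
I_C = β·I_B = 150×0.00243 = 0.364 mA, and I_E = (β+1)I_B = 0.366 mA.
V_CE = V_CC − I_C·R_C − I_E·R_E = 17 − 0.364×2.2 − 0.366×2.2 = 15.4 V.
V_CE = 15.4 V > 0.2 V confirms active-region operation.

V_CE ≈ 15 V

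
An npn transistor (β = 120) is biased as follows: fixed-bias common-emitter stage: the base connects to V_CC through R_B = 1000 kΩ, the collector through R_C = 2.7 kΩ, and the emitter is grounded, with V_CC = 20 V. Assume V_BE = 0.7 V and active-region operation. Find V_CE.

V_CE ≈ 14 V

Base loop: V_CC = I_B·R_B + V_BE, so I_B = (20 − 0.7)/1000 kΩ = 0.0193 mA.
In the active region I_C = β·I_B = 120 × 0.0193 = 2.32 mA.
Collector loop: V_CE = V_CC − I_C·R_C = 20 − 2.32×2.7 = 13.7 V.
Since V_CE = 13.7 V > V_CE(sat) ≈ 0.2 V, the transistor is in the active region as assumed.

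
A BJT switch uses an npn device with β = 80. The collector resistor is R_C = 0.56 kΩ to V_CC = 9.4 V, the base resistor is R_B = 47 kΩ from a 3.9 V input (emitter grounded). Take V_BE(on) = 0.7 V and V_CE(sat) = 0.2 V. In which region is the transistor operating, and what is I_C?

active; I_C ≈ 5.4 mA

Assume active. Base-emitter loop: I_B = (V_BB − V_BE)/R_B = (3.9 − 0.7)/47 = 0.0681 mA.
I_C = β·I_B = 80×0.0681 = 5.45 mA.
V_CE = V_CC − I_C·R_C = 9.4 − 5.45×0.56 = 6.35 V > V_CE(sat), so the active-region assumption holds.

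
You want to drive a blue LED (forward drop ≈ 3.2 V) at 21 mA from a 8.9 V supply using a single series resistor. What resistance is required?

The resistor drops V_S − V_D = 8.9 − 3.2 = 5.7 V at 21 mA.
R = 5.7 V / 21 mA = 0.271 kΩ.

R ≈ 0.27 kΩ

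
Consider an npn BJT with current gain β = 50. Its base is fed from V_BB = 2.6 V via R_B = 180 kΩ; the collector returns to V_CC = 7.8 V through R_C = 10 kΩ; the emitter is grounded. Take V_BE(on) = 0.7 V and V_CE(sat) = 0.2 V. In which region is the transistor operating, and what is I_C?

active; I_C ≈ 0.53 mA

Assume active. Base-emitter loop: I_B = (V_BB − V_BE)/R_B = (2.6 − 0.7)/180 = 0.0106 mA.
I_C = β·I_B = 50×0.0106 = 0.528 mA.
V_CE = V_CC − I_C·R_C = 7.8 − 0.528×10 = 2.52 V > V_CE(sat), so the active-region assumption holds.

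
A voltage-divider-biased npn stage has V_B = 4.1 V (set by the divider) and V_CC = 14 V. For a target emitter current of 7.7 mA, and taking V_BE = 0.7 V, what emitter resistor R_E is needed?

R_E ≈ 0.44 kΩ

V_E = V_B − V_BE = 4.1 − 0.7 = 3.4 V.
R_E = V_E / I_E = 3.4 / 7.7 = 0.442 kΩ.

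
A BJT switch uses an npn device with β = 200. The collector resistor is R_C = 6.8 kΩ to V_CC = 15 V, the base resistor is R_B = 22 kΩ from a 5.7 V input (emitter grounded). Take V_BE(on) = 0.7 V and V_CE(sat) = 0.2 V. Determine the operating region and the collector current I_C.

saturation; I_C ≈ 2.2 mA

Assume active: I_B = (5.7 − 0.7)/22 = 0.227 mA, giving I_C = β·I_B = 45.5 mA.
But then V_CE = 15 − 45.5×6.8 = -294 V < V_CE(sat) = 0.2 V — impossible in the active region.
So the transistor is saturated. With V_CE = 0.2 V, I_C = (V_CC − 0.2)/R_C = 14.8/6.8 = 2.18 mA.
Check: β·I_B = 45.5 mA > I_C = 2.18 mA, confirming saturation.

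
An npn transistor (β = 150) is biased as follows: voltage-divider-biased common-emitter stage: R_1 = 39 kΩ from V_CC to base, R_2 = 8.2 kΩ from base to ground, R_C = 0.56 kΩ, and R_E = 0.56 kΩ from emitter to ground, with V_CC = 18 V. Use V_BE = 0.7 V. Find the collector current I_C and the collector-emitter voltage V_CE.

I_C ≈ 4 mA, V_CE ≈ 14 V

Thevenize the base divider: V_Th = V_CC·R_2/(R_1+R_2) = 18×8.2/47.2 = 3.13 V, R_Th = R_1‖R_2 = 6.78 kΩ.
Base-emitter loop: V_Th = I_B·R_Th + V_BE + (β+1)I_B·R_E, so I_B = (3.13 − 0.7) / (6.78 + 151×0.56) = 0.0266 mA.
I_C = β·I_B = 150×0.0266 = 3.99 mA, and I_E = (β+1)I_B = 4.01 mA.
V_CE = V_CC − I_C·R_C − I_E·R_E = 18 − 3.99×0.56 − 4.01×0.56 = 13.5 V.
V_CE = 13.5 V > 0.2 V confirms active-region operation.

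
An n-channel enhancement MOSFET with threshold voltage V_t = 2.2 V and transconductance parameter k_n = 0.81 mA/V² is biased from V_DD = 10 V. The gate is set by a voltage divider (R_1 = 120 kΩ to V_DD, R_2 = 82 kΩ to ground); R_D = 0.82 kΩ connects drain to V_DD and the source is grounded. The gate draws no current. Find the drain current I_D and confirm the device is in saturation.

V_G = V_DD·R_2/(R_1+R_2) = 10×82/202 = 4.06 V. With the source grounded, V_GS = V_G = 4.06 V.
Assume saturation: I_D = (k_n/2)(V_GS − V_t)² = (0.81/2)×(4.06 − 2.2)² = 0.405×1.86² = 1.4 mA.
V_DS = V_DD − I_D·R_D = 10 − 1.4×0.82 = 8.85 V.
Saturation requires V_DS ≥ V_GS − V_t = 1.86 V; 8.85 ≥ 1.86 ✓.

I_D ≈ 1.4 mA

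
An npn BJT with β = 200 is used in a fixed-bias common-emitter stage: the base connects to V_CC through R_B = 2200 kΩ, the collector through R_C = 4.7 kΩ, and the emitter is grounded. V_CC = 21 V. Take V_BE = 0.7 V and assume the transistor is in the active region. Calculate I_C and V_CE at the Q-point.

Base loop: V_CC = I_B·R_B + V_BE, so I_B = (21 − 0.7)/2200 kΩ = 0.00923 mA.
In the active region I_C = β·I_B = 200 × 0.00923 = 1.85 mA.
Collector loop: V_CE = V_CC − I_C·R_C = 21 − 1.85×4.7 = 12.3 V.
Since V_CE = 12.3 V > V_CE(sat) ≈ 0.2 V, the transistor is in the active region as assumed.

I_C ≈ 1.8 mA, V_CE ≈ 12 V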